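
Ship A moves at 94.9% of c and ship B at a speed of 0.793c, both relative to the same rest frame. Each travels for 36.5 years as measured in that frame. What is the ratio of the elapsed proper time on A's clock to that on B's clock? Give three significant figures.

τ_A/τ_B = 0.518

A: β = 0.949; γ = 1/√(1 − 0.949²) = 1/√0.09940 = 3.172. B: γ = 1/√(1 − 0.793²) = 1/√0.3712 = 1.641.
τ_A/τ_B = γ_B/γ_A = 1.641/3.172 = 0.5175, so τ_A/τ_B = 0.5175.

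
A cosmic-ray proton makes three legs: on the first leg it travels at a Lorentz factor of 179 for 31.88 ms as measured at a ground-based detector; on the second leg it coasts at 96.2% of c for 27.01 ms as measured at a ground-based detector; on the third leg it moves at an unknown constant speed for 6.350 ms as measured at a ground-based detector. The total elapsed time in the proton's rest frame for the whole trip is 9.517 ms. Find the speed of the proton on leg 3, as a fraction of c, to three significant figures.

β = 0.951

Leg 1: γ = 179; τ_1 = 31.88/179.0 = 0.1781 ms.
Leg 2: β = 0.962; γ = 1/√(1 − 0.962²) = 1/√0.07456 = 3.662; τ_2 = 27.01/3.662 = 7.375 ms.
Leg 3: speed unknown; τ_3 = 6.350/γ_3.
Total proper time: 0.1781 + 7.375 + τ_3 = 9.517, so τ_3 = 9.517 − 7.553 = 1.964 ms.
γ_3 = 6.350/1.964 = 3.233; β = √(1 − 1/γ²) = √0.9044.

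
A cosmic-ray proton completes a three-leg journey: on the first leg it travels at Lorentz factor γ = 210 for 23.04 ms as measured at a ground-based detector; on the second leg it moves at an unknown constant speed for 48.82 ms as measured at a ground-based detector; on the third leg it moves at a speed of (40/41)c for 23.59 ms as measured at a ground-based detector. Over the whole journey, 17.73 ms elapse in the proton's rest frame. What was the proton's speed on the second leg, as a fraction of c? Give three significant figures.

Leg 1: γ = 210; τ_1 = 23.04/210.0 = 0.1097 ms.
Leg 2: speed unknown; τ_2 = 48.82/γ_2.
Leg 3: γ = 1/√(1 − (40/41)²) = 41/9 ≈ 4.556; τ_3 = 23.59/4.556 = 5.178 ms.
Total proper time: 0.1097 + τ_2 + 5.178 = 17.73, so τ_2 = 17.73 − 5.288 = 12.44 ms.
γ_2 = 48.82/12.44 = 3.924; β = √(1 − 1/γ²) = √0.9350.

β = 0.967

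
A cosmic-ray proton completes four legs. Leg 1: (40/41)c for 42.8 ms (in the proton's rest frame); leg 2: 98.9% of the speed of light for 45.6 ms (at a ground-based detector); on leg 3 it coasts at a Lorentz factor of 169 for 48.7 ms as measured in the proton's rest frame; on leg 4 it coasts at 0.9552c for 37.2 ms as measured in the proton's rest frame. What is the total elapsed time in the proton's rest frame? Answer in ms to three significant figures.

τ = 135 ms

Leg 1: 42.8 ms is already measured in the proton's rest frame.
Leg 2: β = 0.989; γ = 1/√(1 − 0.989²) = 1/√0.02188 = 6.761; τ_2 = 45.6/6.761 = 6.745 ms.
Leg 3: 48.7 ms is already measured in the proton's rest frame.
Leg 4: 37.2 ms is already measured in the proton's rest frame.
Total: 42.80 + 6.745 + 48.70 + 37.20 ms.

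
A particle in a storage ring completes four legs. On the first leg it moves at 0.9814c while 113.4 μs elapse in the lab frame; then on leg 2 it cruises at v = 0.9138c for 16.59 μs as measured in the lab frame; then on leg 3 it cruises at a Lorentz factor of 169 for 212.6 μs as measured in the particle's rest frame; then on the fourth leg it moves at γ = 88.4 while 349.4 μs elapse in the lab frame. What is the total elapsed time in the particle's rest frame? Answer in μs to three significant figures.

Leg 1: γ = 1/√(1 − 0.9814²) = 1/√0.03685 = 5.209; τ_1 = 113.4/5.209 = 21.77 μs.
Leg 2: γ = 1/√(1 − 0.9138²) = 1/√0.1650 = 2.462; τ_2 = 16.59/2.462 = 6.738 μs.
Leg 3: 212.6 μs is already measured in the particle's rest frame.
Leg 4: γ = 88.4; τ_4 = 349.4/88.40 = 3.952 μs.
Total: 21.77 + 6.738 + 212.6 + 3.952 μs.

τ = 245 μs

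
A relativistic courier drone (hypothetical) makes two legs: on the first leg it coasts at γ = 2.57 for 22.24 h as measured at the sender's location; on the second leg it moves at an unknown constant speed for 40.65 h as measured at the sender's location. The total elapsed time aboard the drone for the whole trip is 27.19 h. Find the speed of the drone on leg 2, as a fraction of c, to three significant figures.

Leg 1: γ = 2.57; τ_1 = 22.24/2.570 = 8.654 h.
Leg 2: speed unknown; τ_2 = 40.65/γ_2.
Total proper time: 8.654 + τ_2 = 27.19, so τ_2 = 27.19 − 8.654 = 18.54 h.
γ_2 = 40.65/18.54 = 2.193; β = √(1 − 1/γ²) = √0.7921.

β = 0.890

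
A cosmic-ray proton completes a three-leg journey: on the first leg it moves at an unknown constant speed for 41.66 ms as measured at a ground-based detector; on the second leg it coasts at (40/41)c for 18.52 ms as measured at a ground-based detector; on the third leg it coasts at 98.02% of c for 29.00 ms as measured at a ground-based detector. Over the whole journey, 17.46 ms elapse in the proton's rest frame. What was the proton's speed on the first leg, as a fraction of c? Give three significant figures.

β = 0.983

Leg 1: speed unknown; τ_1 = 41.66/γ_1.
Leg 2: γ = 1/√(1 − (40/41)²) = 41/9 ≈ 4.556; τ_2 = 18.52/4.556 = 4.065 ms.
Leg 3: β = 0.9802; γ = 1/√(1 − 0.9802²) = 1/√0.03921 = 5.050; τ_3 = 29.00/5.050 = 5.742 ms.
Total proper time: τ_1 + 4.065 + 5.742 = 17.46, so τ_1 = 17.46 − 9.808 = 7.652 ms.
γ_1 = 41.66/7.652 = 5.444; β = √(1 − 1/γ²) = √0.9663.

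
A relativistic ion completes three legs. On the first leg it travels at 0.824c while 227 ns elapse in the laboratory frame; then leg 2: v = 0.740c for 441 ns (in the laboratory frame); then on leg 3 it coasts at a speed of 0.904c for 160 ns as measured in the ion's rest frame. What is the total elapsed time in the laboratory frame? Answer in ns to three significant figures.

Leg 1: 227 ns is already measured in the laboratory frame.
Leg 2: 441 ns is already measured in the laboratory frame.
Leg 3: γ = 1/√(1 − 0.904²) = 1/√0.1828 = 2.339; Δt_3 = 2.339 × 160 = 374.2 ns.
Total: 227.0 + 441.0 + 374.2 ns.

Δt = 1040 ns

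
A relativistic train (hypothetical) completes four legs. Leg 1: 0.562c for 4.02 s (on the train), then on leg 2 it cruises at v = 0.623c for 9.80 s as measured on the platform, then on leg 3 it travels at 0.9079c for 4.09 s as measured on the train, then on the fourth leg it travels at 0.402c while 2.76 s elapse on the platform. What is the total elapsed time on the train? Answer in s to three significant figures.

τ = 18.3 s

Leg 1: 4.02 s is already measured on the train.
Leg 2: γ = 1/√(1 − 0.623²) = 1/√0.6119 = 1.278; τ_2 = 9.80/1.278 = 7.666 s.
Leg 3: 4.09 s is already measured on the train.
Leg 4: γ = 1/√(1 − 0.402²) = 1/√0.8384 = 1.092; τ_4 = 2.76/1.092 = 2.527 s.
Total: 4.020 + 7.666 + 4.090 + 2.527 s.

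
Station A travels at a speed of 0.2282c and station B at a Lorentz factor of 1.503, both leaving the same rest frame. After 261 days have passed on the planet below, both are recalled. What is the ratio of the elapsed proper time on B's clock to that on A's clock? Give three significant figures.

A: γ = 1/√(1 − 0.2282²) = 1/√0.9479 = 1.027. B: γ = 1.503.
τ_A/τ_B = γ_B/γ_A = 1.503/1.027 = 1.463, so τ_B/τ_A = 0.6834.

τ_B/τ_A = 0.683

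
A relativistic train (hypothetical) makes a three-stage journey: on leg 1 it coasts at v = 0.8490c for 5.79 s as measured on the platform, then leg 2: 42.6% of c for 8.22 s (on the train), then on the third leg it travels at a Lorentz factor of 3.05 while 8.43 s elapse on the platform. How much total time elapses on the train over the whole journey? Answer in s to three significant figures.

Leg 1: γ = 1/√(1 − 0.8490²) = 1/√0.2792 = 1.893; τ_1 = 5.79/1.893 = 3.059 s.
Leg 2: 8.22 s is already measured on the train.
Leg 3: γ = 3.05; τ_3 = 8.43/3.050 = 2.764 s.
Total: 3.059 + 8.220 + 2.764 s.

τ = 14.0 s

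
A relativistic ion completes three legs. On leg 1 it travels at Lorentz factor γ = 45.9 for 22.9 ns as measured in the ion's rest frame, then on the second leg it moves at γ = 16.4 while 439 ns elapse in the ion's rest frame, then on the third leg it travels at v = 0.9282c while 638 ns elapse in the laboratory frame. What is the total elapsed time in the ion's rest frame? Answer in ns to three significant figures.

τ = 699 ns

Leg 1: 22.9 ns is already measured in the ion's rest frame.
Leg 2: 439 ns is already measured in the ion's rest frame.
Leg 3: γ = 1/√(1 − 0.9282²) = 1/√0.1384 = 2.688; τ_3 = 638/2.688 = 237.4 ns.
Total: 22.90 + 439.0 + 237.4 ns.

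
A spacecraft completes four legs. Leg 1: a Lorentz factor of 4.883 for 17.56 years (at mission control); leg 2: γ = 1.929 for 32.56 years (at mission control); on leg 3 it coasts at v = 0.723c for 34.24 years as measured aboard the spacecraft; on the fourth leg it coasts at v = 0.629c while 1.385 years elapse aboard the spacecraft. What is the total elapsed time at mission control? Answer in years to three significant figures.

Leg 1: 17.56 years is already measured at mission control.
Leg 2: 32.56 years is already measured at mission control.
Leg 3: γ = 1/√(1 − 0.723²) = 1/√0.4773 = 1.447; Δt_3 = 1.447 × 34.24 = 49.56 years.
Leg 4: γ = 1/√(1 − 0.629²) = 1/√0.6044 = 1.286; Δt_4 = 1.286 × 1.385 = 1.782 years.
Total: 17.56 + 32.56 + 49.56 + 1.782 years.

Δt = 101 years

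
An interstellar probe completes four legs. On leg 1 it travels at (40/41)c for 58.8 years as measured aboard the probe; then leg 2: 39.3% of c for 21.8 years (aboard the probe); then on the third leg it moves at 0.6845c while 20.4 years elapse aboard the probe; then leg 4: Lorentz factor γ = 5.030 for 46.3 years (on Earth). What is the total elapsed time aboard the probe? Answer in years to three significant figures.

Leg 1: 58.8 years is already measured aboard the probe.
Leg 2: 21.8 years is already measured aboard the probe.
Leg 3: 20.4 years is already measured aboard the probe.
Leg 4: γ = 5.030; τ_4 = 46.3/5.030 = 9.205 years.
Total: 58.80 + 21.80 + 20.40 + 9.205 years.

τ = 110 years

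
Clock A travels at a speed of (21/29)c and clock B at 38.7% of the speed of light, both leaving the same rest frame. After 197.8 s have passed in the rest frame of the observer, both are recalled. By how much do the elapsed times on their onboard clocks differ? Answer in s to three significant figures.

|τ_A − τ_B| = 46.0 s

A: γ = 1/√(1 − (21/29)²) = 29/20 = 1.450; τ_A = 197.8/1.450 = 136.4 s.
B: β = 0.387; γ = 1/√(1 − 0.387²) = 1/√0.8502 = 1.085; τ_B = 197.8/1.085 = 182.4 s.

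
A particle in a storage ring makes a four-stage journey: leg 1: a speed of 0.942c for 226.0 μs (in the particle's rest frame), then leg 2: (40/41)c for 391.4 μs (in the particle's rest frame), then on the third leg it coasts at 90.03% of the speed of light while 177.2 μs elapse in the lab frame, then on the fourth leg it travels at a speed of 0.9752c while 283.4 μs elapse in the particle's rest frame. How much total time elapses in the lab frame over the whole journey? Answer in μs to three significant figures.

Δt = 3910 μs

Leg 1: γ = 1/√(1 − 0.942²) = 1/√0.1126 = 2.980; Δt_1 = 2.980 × 226.0 = 673.4 μs.
Leg 2: γ = 1/√(1 − (40/41)²) = 41/9 ≈ 4.556; Δt_2 = 4.556 × 391.4 = 1783 μs.
Leg 3: 177.2 μs is already measured in the lab frame.
Leg 4: γ = 1/√(1 − 0.9752²) = 1/√0.04898 = 4.518; Δt_4 = 4.518 × 283.4 = 1280 μs.
Total: 673.4 + 1783 + 177.2 + 1280 μs.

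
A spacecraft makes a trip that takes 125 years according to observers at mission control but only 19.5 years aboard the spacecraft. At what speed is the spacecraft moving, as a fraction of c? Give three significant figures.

The proper time is measured aboard the spacecraft (both events occur at the spacecraft's location); Δt is measured at mission control. γ = Δt/τ = 125/19.5 = 6.410.
β = √(1 − 1/γ²) = √(1 − 0.02434) = √0.9757

v = 0.988c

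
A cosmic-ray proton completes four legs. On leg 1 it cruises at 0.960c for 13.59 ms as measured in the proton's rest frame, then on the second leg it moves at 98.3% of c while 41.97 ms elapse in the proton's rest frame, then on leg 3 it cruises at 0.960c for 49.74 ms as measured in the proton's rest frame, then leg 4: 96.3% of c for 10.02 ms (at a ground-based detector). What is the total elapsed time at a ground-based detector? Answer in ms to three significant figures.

Δt = 465 ms

Leg 1: γ = 1/√(1 − 0.960²) = 25/7 ≈ 3.571; Δt_1 = 3.571 × 13.59 = 48.54 ms.
Leg 2: β = 0.983; γ = 1/√(1 − 0.983²) = 1/√0.03371 = 5.446; Δt_2 = 5.446 × 41.97 = 228.6 ms.
Leg 3: γ = 1/√(1 − 0.960²) = 25/7 ≈ 3.571; Δt_3 = 3.571 × 49.74 = 177.6 ms.
Leg 4: 10.02 ms is already measured at a ground-based detector.
Total: 48.54 + 228.6 + 177.6 + 10.02 ms.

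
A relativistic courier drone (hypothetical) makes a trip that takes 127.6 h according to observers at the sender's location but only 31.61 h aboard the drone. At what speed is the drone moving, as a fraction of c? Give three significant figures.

The proper time is measured aboard the drone (both events occur at the drone's location); Δt is measured at the sender's location. γ = Δt/τ = 127.6/31.61 = 4.037.
β = √(1 − 1/γ²) = √(1 − 0.06137) = √0.9386

v = 0.969c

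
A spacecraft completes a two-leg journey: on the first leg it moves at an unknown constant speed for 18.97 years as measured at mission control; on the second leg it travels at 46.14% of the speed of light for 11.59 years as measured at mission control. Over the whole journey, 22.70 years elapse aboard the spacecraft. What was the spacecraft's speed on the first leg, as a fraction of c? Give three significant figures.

Leg 1: speed unknown; τ_1 = 18.97/γ_1.
Leg 2: β = 0.4614; γ = 1/√(1 − 0.4614²) = 1/√0.7871 = 1.127; τ_2 = 11.59/1.127 = 10.28 years.
Total proper time: τ_1 + 10.28 = 22.70, so τ_1 = 22.70 − 10.28 = 12.42 years.
γ_1 = 18.97/12.42 = 1.528; β = √(1 − 1/γ²) = √0.5715.

β = 0.756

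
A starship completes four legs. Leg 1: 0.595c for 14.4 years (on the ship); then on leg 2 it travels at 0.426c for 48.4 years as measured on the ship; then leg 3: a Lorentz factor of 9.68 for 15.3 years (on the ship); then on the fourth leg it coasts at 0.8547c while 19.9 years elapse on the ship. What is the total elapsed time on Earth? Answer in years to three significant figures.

Leg 1: γ = 1/√(1 − 0.595²) = 1/√0.6460 = 1.244; Δt_1 = 1.244 × 14.4 = 17.92 years.
Leg 2: γ = 1/√(1 − 0.426²) = 1/√0.8185 = 1.105; Δt_2 = 1.105 × 48.4 = 53.50 years.
Leg 3: γ = 9.68; Δt_3 = 9.680 × 15.3 = 148.1 years.
Leg 4: γ = 1/√(1 − 0.8547²) = 1/√0.2695 = 1.926; Δt_4 = 1.926 × 19.9 = 38.33 years.
Total: 17.92 + 53.50 + 148.1 + 38.33 years.

Δt = 258 years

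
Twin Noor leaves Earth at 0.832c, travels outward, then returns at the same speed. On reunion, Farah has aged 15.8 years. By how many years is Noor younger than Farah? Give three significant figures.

γ = 1/√(1 − 0.832²) = 1/√0.3078 = 1.803
Noor's elapsed proper time: τ = 15.8/1.803 = 8.765 years.
Age gap = Δt − τ = 15.8 − 8.765 years.

Δt − τ = 7.03 years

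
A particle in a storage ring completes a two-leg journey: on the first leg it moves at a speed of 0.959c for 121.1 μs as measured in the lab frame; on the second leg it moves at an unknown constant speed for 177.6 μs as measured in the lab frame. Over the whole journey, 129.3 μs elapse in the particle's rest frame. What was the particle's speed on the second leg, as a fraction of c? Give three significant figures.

β = 0.845

Leg 1: γ = 1/√(1 − 0.959²) = 1/√0.08032 = 3.529; τ_1 = 121.1/3.529 = 34.32 μs.
Leg 2: speed unknown; τ_2 = 177.6/γ_2.
Total proper time: 34.32 + τ_2 = 129.3, so τ_2 = 129.3 − 34.32 = 94.98 μs.
γ_2 = 177.6/94.98 = 1.870; β = √(1 − 1/γ²) = √0.7140.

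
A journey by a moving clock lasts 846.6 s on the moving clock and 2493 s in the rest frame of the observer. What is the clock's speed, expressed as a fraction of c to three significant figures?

v = 0.941c

The proper time is measured on the moving clock (both events occur at the clock's location); Δt is measured in the rest frame of the observer. γ = Δt/τ = 2493/846.6 = 2.945.
β = √(1 − 1/γ²) = √(1 − 0.1153) = √0.8847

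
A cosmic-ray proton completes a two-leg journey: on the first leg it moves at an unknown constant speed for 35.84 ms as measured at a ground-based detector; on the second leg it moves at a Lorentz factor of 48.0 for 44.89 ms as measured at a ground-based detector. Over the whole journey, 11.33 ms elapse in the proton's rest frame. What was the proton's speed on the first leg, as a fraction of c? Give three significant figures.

β = 0.957

Leg 1: speed unknown; τ_1 = 35.84/γ_1.
Leg 2: γ = 48.0; τ_2 = 44.89/48.00 = 0.9352 ms.
Total proper time: τ_1 + 0.9352 = 11.33, so τ_1 = 11.33 − 0.9352 = 10.39 ms.
γ_1 = 35.84/10.39 = 3.448; β = √(1 − 1/γ²) = √0.9159.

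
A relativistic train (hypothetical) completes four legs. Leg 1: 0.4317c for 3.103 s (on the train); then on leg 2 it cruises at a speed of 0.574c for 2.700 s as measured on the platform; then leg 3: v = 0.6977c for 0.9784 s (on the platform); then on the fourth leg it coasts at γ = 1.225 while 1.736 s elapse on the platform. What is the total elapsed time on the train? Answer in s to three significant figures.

τ = 7.43 s

Leg 1: 3.103 s is already measured on the train.
Leg 2: γ = 1/√(1 − 0.574²) = 1/√0.6705 = 1.221; τ_2 = 2.700/1.221 = 2.211 s.
Leg 3: γ = 1/√(1 − 0.6977²) = 1/√0.5132 = 1.396; τ_3 = 0.9784/1.396 = 0.7009 s.
Leg 4: γ = 1.225; τ_4 = 1.736/1.225 = 1.417 s.
Total: 3.103 + 2.211 + 0.7009 + 1.417 s.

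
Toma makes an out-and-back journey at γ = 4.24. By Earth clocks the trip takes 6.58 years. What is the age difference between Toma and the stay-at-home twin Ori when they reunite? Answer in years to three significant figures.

γ = 4.24
Toma's elapsed proper time: τ = 6.58/4.240 = 1.552 years.
Age gap = Δt − τ = 6.58 − 1.552 years.

Δt − τ = 5.03 years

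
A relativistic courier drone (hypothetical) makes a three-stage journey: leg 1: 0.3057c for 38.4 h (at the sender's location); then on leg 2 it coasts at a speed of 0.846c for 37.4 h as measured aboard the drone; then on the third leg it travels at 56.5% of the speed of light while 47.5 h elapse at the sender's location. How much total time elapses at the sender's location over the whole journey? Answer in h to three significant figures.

Δt = 156 h

Leg 1: 38.4 h is already measured at the sender's location.
Leg 2: γ = 1/√(1 − 0.846²) = 1/√0.2843 = 1.876; Δt_2 = 1.876 × 37.4 = 70.14 h.
Leg 3: 47.5 h is already measured at the sender's location.
Total: 38.40 + 70.14 + 47.50 h.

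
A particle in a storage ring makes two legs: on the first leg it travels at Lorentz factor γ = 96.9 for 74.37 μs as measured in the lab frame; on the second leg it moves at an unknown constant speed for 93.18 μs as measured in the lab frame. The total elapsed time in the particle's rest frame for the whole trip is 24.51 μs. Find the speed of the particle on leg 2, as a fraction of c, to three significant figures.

β = 0.967

Leg 1: γ = 96.9; τ_1 = 74.37/96.90 = 0.7675 μs.
Leg 2: speed unknown; τ_2 = 93.18/γ_2.
Total proper time: 0.7675 + τ_2 = 24.51, so τ_2 = 24.51 − 0.7675 = 23.74 μs.
γ_2 = 93.18/23.74 = 3.925; β = √(1 − 1/γ²) = √0.9351.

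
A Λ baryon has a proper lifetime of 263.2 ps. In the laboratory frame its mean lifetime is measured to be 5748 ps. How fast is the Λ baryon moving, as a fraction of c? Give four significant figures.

β = 0.9990

γ = Δt/τ₀ = 5748/263.2 = 21.84
β = √(1 − 1/γ²) = √(1 − 0.002097) = √0.9979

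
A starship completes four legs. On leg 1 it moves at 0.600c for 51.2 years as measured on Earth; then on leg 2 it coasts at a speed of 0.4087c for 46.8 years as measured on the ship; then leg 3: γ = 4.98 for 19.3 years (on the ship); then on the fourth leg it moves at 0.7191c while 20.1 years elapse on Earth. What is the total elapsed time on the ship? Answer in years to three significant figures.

τ = 121 years

Leg 1: γ = 1/√(1 − 0.600²) = 5/4 = 1.250; τ_1 = 51.2/1.250 = 40.96 years.
Leg 2: 46.8 years is already measured on the ship.
Leg 3: 19.3 years is already measured on the ship.
Leg 4: γ = 1/√(1 − 0.7191²) = 1/√0.4829 = 1.439; τ_4 = 20.1/1.439 = 13.97 years.
Total: 40.96 + 46.80 + 19.30 + 13.97 years.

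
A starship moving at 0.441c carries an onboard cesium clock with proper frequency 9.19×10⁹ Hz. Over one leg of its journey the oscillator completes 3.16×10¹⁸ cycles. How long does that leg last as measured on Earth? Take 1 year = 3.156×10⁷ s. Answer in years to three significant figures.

Δt = 12.1 years

γ = 1/√(1 − 0.441²) = 1/√0.8055 = 1.114
Proper time for N cycles: τ = N/f = 3.16×10¹⁸/(9.19×10⁹) = 3.439×10⁸ s = 10.90 years.
Lab-frame duration Δt = γτ = 1.114 × 10.90 = 12.14 years.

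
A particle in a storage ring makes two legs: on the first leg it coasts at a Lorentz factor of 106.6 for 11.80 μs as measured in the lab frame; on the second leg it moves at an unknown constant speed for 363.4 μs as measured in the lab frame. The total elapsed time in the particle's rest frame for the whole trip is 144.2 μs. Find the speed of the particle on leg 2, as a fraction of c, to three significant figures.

β = 0.918

Leg 1: γ = 106.6; τ_1 = 11.80/106.6 = 0.1107 μs.
Leg 2: speed unknown; τ_2 = 363.4/γ_2.
Total proper time: 0.1107 + τ_2 = 144.2, so τ_2 = 144.2 − 0.1107 = 144.1 μs.
γ_2 = 363.4/144.1 = 2.522; β = √(1 − 1/γ²) = √0.8428.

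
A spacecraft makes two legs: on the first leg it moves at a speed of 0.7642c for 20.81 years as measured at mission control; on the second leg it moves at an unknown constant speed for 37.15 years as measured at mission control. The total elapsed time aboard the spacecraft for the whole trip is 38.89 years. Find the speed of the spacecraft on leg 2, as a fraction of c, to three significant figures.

β = 0.728

Leg 1: γ = 1/√(1 − 0.7642²) = 1/√0.4160 = 1.550; τ_1 = 20.81/1.550 = 13.42 years.
Leg 2: speed unknown; τ_2 = 37.15/γ_2.
Total proper time: 13.42 + τ_2 = 38.89, so τ_2 = 38.89 − 13.42 = 25.47 years.
γ_2 = 37.15/25.47 = 1.459; β = √(1 − 1/γ²) = √0.5300.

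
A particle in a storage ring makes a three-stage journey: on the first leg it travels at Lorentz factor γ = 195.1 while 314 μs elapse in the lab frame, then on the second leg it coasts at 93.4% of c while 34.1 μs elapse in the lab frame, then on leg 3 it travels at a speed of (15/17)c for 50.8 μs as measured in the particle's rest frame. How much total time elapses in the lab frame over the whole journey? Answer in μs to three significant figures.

Δt = 456 μs

Leg 1: 314 μs is already measured in the lab frame.
Leg 2: 34.1 μs is already measured in the lab frame.
Leg 3: γ = 1/√(1 − (15/17)²) = 17/8 = 2.125; Δt_3 = 2.125 × 50.8 = 107.9 μs.
Total: 314.0 + 34.10 + 107.9 μs.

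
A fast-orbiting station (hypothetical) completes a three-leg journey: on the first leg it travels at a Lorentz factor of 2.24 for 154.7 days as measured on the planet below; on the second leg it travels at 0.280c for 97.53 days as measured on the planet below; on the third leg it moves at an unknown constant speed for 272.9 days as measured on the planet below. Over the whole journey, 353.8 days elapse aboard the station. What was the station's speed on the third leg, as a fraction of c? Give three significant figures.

β = 0.714

Leg 1: γ = 2.24; τ_1 = 154.7/2.240 = 69.06 days.
Leg 2: γ = 1/√(1 − 0.280²) = 25/24 ≈ 1.042; τ_2 = 97.53/1.042 = 93.63 days.
Leg 3: speed unknown; τ_3 = 272.9/γ_3.
Total proper time: 69.06 + 93.63 + τ_3 = 353.8, so τ_3 = 353.8 − 162.7 = 191.1 days.
γ_3 = 272.9/191.1 = 1.428; β = √(1 − 1/γ²) = √0.5096.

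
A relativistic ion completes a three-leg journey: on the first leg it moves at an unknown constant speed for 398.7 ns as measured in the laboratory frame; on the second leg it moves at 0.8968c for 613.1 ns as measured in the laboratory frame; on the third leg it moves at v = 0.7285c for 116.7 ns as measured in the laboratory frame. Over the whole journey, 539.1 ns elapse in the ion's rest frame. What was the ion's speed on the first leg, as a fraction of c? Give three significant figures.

β = 0.882

Leg 1: speed unknown; τ_1 = 398.7/γ_1.
Leg 2: γ = 1/√(1 − 0.8968²) = 1/√0.1957 = 2.260; τ_2 = 613.1/2.260 = 271.3 ns.
Leg 3: γ = 1/√(1 − 0.7285²) = 1/√0.4693 = 1.460; τ_3 = 116.7/1.460 = 79.94 ns.
Total proper time: τ_1 + 271.3 + 79.94 = 539.1, so τ_1 = 539.1 − 351.2 = 187.9 ns.
γ_1 = 398.7/187.9 = 2.122; β = √(1 − 1/γ²) = √0.7779.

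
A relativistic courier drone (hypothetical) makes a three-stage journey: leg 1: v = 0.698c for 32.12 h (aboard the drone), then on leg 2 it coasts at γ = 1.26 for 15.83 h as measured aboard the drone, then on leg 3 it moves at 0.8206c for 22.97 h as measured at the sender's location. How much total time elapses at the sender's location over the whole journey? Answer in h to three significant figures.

Δt = 87.8 h

Leg 1: γ = 1/√(1 − 0.698²) = 1/√0.5128 = 1.396; Δt_1 = 1.396 × 32.12 = 44.85 h.
Leg 2: γ = 1.26; Δt_2 = 1.260 × 15.83 = 19.95 h.
Leg 3: 22.97 h is already measured at the sender's location.
Total: 44.85 + 19.95 + 22.97 h.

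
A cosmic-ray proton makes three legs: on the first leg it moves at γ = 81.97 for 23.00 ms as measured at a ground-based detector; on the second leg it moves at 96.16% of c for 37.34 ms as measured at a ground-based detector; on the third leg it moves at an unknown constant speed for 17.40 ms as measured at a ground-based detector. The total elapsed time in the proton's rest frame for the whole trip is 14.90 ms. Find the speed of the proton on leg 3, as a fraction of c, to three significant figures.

β = 0.968

Leg 1: γ = 81.97; τ_1 = 23.00/81.97 = 0.2806 ms.
Leg 2: β = 0.9616; γ = 1/√(1 − 0.9616²) = 1/√0.07533 = 3.644; τ_2 = 37.34/3.644 = 10.25 ms.
Leg 3: speed unknown; τ_3 = 17.40/γ_3.
Total proper time: 0.2806 + 10.25 + τ_3 = 14.90, so τ_3 = 14.90 − 10.53 = 4.371 ms.
γ_3 = 17.40/4.371 = 3.981; β = √(1 − 1/γ²) = √0.9369.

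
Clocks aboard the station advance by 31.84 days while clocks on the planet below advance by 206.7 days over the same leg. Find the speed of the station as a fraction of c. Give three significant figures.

The proper time is measured aboard the station (both events occur at the station's location); Δt is measured on the planet below. γ = Δt/τ = 206.7/31.84 = 6.492.
β = √(1 − 1/γ²) = √(1 − 0.02373) = √0.9763

β = 0.988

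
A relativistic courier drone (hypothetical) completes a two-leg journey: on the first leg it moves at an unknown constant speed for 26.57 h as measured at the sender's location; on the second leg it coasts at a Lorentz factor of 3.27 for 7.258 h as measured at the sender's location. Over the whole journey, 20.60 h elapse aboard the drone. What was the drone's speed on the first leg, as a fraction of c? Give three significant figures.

Leg 1: speed unknown; τ_1 = 26.57/γ_1.
Leg 2: γ = 3.27; τ_2 = 7.258/3.270 = 2.220 h.
Total proper time: τ_1 + 2.220 = 20.60, so τ_1 = 20.60 − 2.220 = 18.38 h.
γ_1 = 26.57/18.38 = 1.446; β = √(1 − 1/γ²) = √0.5214.

β = 0.722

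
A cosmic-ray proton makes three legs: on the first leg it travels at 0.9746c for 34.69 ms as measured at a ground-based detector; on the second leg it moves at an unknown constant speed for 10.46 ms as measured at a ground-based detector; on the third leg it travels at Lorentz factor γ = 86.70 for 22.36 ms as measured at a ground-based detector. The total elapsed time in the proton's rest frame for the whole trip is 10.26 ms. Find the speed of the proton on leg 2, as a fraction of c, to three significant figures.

β = 0.977

Leg 1: γ = 1/√(1 − 0.9746²) = 1/√0.05015 = 4.465; τ_1 = 34.69/4.465 = 7.769 ms.
Leg 2: speed unknown; τ_2 = 10.46/γ_2.
Leg 3: γ = 86.70; τ_3 = 22.36/86.70 = 0.2579 ms.
Total proper time: 7.769 + τ_2 + 0.2579 = 10.26, so τ_2 = 10.26 − 8.027 = 2.233 ms.
γ_2 = 10.46/2.233 = 4.684; β = √(1 − 1/γ²) = √0.9544.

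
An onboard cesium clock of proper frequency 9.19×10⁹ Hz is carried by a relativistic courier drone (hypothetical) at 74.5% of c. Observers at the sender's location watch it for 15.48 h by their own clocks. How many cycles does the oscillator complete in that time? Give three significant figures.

N = 3.42×10¹⁴

β = 0.745; γ = 1/√(1 − 0.745²) = 1/√0.4450 = 1.499
During 15.48 h of lab time, the oscillator's proper time advances by τ = Δt/γ = 15.48/1.499 = 10.33 h = 3.717×10⁴ s.
N = f × τ = 9.19×10⁹ × 3.717×10⁴ = 3.416×10¹⁴.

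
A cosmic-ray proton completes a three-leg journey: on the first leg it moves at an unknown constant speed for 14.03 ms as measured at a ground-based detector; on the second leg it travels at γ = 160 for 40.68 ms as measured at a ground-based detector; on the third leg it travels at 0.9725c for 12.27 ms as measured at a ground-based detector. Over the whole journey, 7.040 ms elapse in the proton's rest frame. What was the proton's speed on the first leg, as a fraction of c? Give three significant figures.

β = 0.960

Leg 1: speed unknown; τ_1 = 14.03/γ_1.
Leg 2: γ = 160; τ_2 = 40.68/160.0 = 0.2542 ms.
Leg 3: γ = 1/√(1 − 0.9725²) = 1/√0.05424 = 4.294; τ_3 = 12.27/4.294 = 2.858 ms.
Total proper time: τ_1 + 0.2542 + 2.858 = 7.040, so τ_1 = 7.040 − 3.112 = 3.928 ms.
γ_1 = 14.03/3.928 = 3.572; β = √(1 − 1/γ²) = √0.9216.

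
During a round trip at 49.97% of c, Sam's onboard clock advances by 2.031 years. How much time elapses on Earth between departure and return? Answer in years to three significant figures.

Δt = 2.34 years

β = 0.4997; γ = 1/√(1 − 0.4997²) = 1/√0.7503 = 1.154
Earth-frame duration is the dilated interval: Δt = γτ = 1.154 × 2.031 years.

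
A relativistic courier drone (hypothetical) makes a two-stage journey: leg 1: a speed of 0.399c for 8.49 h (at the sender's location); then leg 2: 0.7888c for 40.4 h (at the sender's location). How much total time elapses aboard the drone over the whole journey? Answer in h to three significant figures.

Leg 1: γ = 1/√(1 − 0.399²) = 1/√0.8408 = 1.091; τ_1 = 8.49/1.091 = 7.785 h.
Leg 2: γ = 1/√(1 − 0.7888²) = 1/√0.3778 = 1.627; τ_2 = 40.4/1.627 = 24.83 h.
Total: 7.785 + 24.83 h.

τ = 32.6 h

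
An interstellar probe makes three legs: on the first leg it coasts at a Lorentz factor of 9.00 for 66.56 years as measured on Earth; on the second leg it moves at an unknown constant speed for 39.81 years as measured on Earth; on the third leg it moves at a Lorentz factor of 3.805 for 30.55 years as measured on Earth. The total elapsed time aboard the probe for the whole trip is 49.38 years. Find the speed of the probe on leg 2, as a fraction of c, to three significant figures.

β = 0.522

Leg 1: γ = 9.00; τ_1 = 66.56/9.000 = 7.396 years.
Leg 2: speed unknown; τ_2 = 39.81/γ_2.
Leg 3: γ = 3.805; τ_3 = 30.55/3.805 = 8.029 years.
Total proper time: 7.396 + τ_2 + 8.029 = 49.38, so τ_2 = 49.38 − 15.42 = 33.96 years.
γ_2 = 39.81/33.96 = 1.172; β = √(1 − 1/γ²) = √0.2725.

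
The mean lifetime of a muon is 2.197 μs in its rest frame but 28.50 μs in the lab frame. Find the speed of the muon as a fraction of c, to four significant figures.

γ = Δt/τ₀ = 28.50/2.197 = 12.97
β = √(1 − 1/γ²) = √(1 − 0.005943) = √0.9941

β = 0.9970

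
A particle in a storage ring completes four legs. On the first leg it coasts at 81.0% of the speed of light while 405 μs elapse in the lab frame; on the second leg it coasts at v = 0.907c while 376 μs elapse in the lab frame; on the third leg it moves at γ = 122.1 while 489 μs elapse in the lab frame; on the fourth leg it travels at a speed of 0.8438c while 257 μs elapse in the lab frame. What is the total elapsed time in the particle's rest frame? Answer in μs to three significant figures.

Leg 1: β = 0.810; γ = 1/√(1 − 0.810²) = 1/√0.3439 = 1.705; τ_1 = 405/1.705 = 237.5 μs.
Leg 2: γ = 1/√(1 − 0.907²) = 1/√0.1774 = 2.375; τ_2 = 376/2.375 = 158.3 μs.
Leg 3: γ = 122.1; τ_3 = 489/122.1 = 4.005 μs.
Leg 4: γ = 1/√(1 − 0.8438²) = 1/√0.2880 = 1.863; τ_4 = 257/1.863 = 137.9 μs.
Total: 237.5 + 158.3 + 4.005 + 137.9 μs.

τ = 538 μs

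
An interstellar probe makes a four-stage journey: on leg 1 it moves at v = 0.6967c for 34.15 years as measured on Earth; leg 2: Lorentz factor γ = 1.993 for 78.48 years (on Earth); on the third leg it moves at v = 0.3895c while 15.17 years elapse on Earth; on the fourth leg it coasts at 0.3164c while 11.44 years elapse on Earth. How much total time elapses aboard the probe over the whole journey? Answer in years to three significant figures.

τ = 88.7 years

Leg 1: γ = 1/√(1 − 0.6967²) = 1/√0.5146 = 1.394; τ_1 = 34.15/1.394 = 24.50 years.
Leg 2: γ = 1.993; τ_2 = 78.48/1.993 = 39.38 years.
Leg 3: γ = 1/√(1 − 0.3895²) = 1/√0.8483 = 1.086; τ_3 = 15.17/1.086 = 13.97 years.
Leg 4: γ = 1/√(1 − 0.3164²) = 1/√0.8999 = 1.054; τ_4 = 11.44/1.054 = 10.85 years.
Total: 24.50 + 39.38 + 13.97 + 10.85 years.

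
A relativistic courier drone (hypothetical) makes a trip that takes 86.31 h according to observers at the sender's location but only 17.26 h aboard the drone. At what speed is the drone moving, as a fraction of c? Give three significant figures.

v = 0.980c

The proper time is measured aboard the drone (both events occur at the drone's location); Δt is measured at the sender's location. γ = Δt/τ = 86.31/17.26 = 5.001.
β = √(1 − 1/γ²) = √(1 − 0.03999) = √0.9600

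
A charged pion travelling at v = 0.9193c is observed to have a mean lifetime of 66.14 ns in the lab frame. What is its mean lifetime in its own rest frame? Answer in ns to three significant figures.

τ₀ = 26.0 ns

γ = 1/√(1 − 0.9193²) = 1/√0.1549 = 2.541
The lab-frame lifetime is the dilated interval; the proper lifetime is τ₀ = Δt/γ = 66.14/2.541 ns.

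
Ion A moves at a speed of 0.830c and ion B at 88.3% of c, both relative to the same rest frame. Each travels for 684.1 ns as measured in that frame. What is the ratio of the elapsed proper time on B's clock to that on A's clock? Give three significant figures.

τ_B/τ_A = 0.842

A: γ = 1/√(1 − 0.830²) = 1/√0.3111 = 1.793. B: β = 0.883; γ = 1/√(1 − 0.883²) = 1/√0.2203 = 2.131.
τ_A/τ_B = γ_B/γ_A = 2.131/1.793 = 1.188, so τ_B/τ_A = 0.8415.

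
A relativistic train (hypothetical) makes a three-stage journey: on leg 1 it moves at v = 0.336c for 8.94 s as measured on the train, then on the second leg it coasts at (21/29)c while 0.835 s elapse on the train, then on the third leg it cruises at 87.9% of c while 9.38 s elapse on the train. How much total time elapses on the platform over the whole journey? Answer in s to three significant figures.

Δt = 30.4 s

Leg 1: γ = 1/√(1 − 0.336²) = 1/√0.8871 = 1.062; Δt_1 = 1.062 × 8.94 = 9.492 s.
Leg 2: γ = 1/√(1 − (21/29)²) = 29/20 = 1.450; Δt_2 = 1.450 × 0.835 = 1.211 s.
Leg 3: β = 0.879; γ = 1/√(1 − 0.879²) = 1/√0.2274 = 2.097; Δt_3 = 2.097 × 9.38 = 19.67 s.
Total: 9.492 + 1.211 + 19.67 s.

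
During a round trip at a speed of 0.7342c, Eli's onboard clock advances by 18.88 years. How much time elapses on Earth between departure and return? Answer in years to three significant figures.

Δt = 27.8 years

γ = 1/√(1 − 0.7342²) = 1/√0.4610 = 1.473
Earth-frame duration is the dilated interval: Δt = γτ = 1.473 × 18.88 years.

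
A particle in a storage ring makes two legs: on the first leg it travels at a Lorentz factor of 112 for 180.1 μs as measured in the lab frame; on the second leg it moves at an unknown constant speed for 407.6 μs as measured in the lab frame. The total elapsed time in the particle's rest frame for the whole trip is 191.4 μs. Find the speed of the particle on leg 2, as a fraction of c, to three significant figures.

Leg 1: γ = 112; τ_1 = 180.1/112.0 = 1.608 μs.
Leg 2: speed unknown; τ_2 = 407.6/γ_2.
Total proper time: 1.608 + τ_2 = 191.4, so τ_2 = 191.4 − 1.608 = 189.8 μs.
γ_2 = 407.6/189.8 = 2.148; β = √(1 − 1/γ²) = √0.7832.

β = 0.885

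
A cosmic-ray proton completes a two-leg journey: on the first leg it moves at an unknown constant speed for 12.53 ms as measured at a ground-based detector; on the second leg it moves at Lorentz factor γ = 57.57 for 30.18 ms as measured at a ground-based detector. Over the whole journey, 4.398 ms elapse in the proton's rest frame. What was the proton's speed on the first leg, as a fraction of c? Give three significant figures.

β = 0.951

Leg 1: speed unknown; τ_1 = 12.53/γ_1.
Leg 2: γ = 57.57; τ_2 = 30.18/57.57 = 0.5242 ms.
Total proper time: τ_1 + 0.5242 = 4.398, so τ_1 = 4.398 − 0.5242 = 3.874 ms.
γ_1 = 12.53/3.874 = 3.235; β = √(1 − 1/γ²) = √0.9044.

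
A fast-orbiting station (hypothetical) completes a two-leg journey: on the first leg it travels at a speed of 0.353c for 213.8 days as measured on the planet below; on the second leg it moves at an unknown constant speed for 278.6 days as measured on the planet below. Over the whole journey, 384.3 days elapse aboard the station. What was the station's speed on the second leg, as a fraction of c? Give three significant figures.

β = 0.750

Leg 1: γ = 1/√(1 − 0.353²) = 1/√0.8754 = 1.069; τ_1 = 213.8/1.069 = 200.0 days.
Leg 2: speed unknown; τ_2 = 278.6/γ_2.
Total proper time: 200.0 + τ_2 = 384.3, so τ_2 = 384.3 − 200.0 = 184.3 days.
γ_2 = 278.6/184.3 = 1.512; β = √(1 − 1/γ²) = √0.5626.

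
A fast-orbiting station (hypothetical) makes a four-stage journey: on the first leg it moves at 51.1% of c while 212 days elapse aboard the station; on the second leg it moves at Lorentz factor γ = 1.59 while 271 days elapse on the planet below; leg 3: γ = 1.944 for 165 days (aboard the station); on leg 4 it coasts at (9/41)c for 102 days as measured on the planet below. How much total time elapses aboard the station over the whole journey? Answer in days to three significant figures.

τ = 647 days

Leg 1: 212 days is already measured aboard the station.
Leg 2: γ = 1.59; τ_2 = 271/1.590 = 170.4 days.
Leg 3: 165 days is already measured aboard the station.
Leg 4: γ = 1/√(1 − (9/41)²) = 41/40 = 1.025; τ_4 = 102/1.025 = 99.51 days.
Total: 212.0 + 170.4 + 165.0 + 99.51 days.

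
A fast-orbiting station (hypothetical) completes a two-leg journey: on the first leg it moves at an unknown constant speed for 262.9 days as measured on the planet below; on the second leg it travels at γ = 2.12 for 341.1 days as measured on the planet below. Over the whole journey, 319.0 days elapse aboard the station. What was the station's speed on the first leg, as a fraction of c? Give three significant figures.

β = 0.799

Leg 1: speed unknown; τ_1 = 262.9/γ_1.
Leg 2: γ = 2.12; τ_2 = 341.1/2.120 = 160.9 days.
Total proper time: τ_1 + 160.9 = 319.0, so τ_1 = 319.0 − 160.9 = 158.1 days.
γ_1 = 262.9/158.1 = 1.663; β = √(1 − 1/γ²) = √0.6383.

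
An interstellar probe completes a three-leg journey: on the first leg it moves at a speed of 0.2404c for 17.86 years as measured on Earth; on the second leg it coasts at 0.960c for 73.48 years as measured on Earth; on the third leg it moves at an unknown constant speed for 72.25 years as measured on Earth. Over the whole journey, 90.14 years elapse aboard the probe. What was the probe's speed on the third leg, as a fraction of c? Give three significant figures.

β = 0.691

Leg 1: γ = 1/√(1 − 0.2404²) = 1/√0.9422 = 1.030; τ_1 = 17.86/1.030 = 17.34 years.
Leg 2: γ = 1/√(1 − 0.960²) = 25/7 ≈ 3.571; τ_2 = 73.48/3.571 = 20.57 years.
Leg 3: speed unknown; τ_3 = 72.25/γ_3.
Total proper time: 17.34 + 20.57 + τ_3 = 90.14, so τ_3 = 90.14 − 37.91 = 52.23 years.
γ_3 = 72.25/52.23 = 1.383; β = √(1 − 1/γ²) = √0.4774.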